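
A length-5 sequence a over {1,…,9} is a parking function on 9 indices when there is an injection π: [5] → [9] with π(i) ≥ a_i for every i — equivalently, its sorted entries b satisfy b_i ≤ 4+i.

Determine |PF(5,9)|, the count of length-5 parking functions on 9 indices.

Count = (9+1−5)·(9+1)^{5−1} = 5 · 10000 = 50000 (Pollak)
E.g. (6,2,8,5,2) → sorted (2,2,5,6,8): b_i ≤ 4+i ∀i, a PF.

50000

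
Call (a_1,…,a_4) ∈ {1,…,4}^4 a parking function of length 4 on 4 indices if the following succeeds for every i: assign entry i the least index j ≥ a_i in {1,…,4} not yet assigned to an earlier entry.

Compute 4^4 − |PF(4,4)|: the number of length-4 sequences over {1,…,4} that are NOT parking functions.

|PF(4,4)| = (4+1−4)·(4+1)^{4−1} = 1 · 125 = 125 [KW]
One tuple (4,3,2,3) → sorted (2,3,3,4): b_1=2>1, not a PF.
4^4 − 125 = 256 − 125 = 131

131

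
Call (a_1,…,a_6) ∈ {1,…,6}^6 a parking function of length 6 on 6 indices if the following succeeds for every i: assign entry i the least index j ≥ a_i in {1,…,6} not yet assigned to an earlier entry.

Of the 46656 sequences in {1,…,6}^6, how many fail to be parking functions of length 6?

Count = (6+1−6)·(6+1)^{6−1} = 1 · 16807 = 16807 (Pollak)
Example (1,5,5,2,6,6) → sorted (1,2,5,5,6,6): b_3=5>3, not a PF.
6^6 − 16807 = 46656 − 16807 = 29849

29849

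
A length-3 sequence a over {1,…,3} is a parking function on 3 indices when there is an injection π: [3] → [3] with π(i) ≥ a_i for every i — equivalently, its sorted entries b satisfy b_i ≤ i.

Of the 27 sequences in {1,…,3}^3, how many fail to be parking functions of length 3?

|PF(3,3)| = (4−3)·4^(3−1) = 1×16 = 16
Example (2,3,3) → sorted (2,3,3): b_1=2>1, not a PF.
Total 27; non-PF = 27−16 = 11

11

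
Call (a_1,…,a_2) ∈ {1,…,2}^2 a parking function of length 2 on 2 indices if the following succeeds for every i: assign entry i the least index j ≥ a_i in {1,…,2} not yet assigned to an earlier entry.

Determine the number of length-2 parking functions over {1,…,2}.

3

|PF(2,2)| = 1·3^1 = 1 · 3 = 3 [KW]
One tuple (2,1) → sorted (1,2): b_i ≤ i ∀i, a PF.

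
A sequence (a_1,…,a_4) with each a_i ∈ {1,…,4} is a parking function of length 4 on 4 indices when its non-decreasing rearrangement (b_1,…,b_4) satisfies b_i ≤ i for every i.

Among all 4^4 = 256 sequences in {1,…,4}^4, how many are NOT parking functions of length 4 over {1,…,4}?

131

|PF| = (5−4)·5^(4−1) = 1·125 = 125
Example (3,3,4,3) → sorted (3,3,3,4): b_1=3>1, not a PF.
4^4 − 125 = 256 − 125 = 131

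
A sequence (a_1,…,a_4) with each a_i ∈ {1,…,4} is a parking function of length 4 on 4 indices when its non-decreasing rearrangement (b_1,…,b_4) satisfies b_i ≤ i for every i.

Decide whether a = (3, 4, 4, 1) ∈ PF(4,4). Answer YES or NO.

NO

Rearranged: b = (1, 3, 4, 4).
  b_1=1 ≤ 1
  b_2=3 > 2
  fails at i=2 ⇒ NO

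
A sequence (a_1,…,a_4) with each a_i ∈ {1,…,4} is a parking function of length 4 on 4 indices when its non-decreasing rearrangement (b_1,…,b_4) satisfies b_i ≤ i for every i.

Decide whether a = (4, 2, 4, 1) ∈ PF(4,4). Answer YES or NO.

NO

Rearranged: b = (1, 2, 4, 4).
  b_1=1 ≤ 1
  b_2=2 ≤ 2
  b_3=4 > 3
  fails at i=3 ⇒ NO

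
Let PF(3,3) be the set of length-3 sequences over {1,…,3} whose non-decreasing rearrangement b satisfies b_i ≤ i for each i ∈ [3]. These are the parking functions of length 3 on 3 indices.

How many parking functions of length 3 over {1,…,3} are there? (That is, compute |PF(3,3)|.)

16

Count = 1·4^2 = 1×16 = 16
Example (1,2,1) → sorted (1,1,2): b_i ≤ i ∀i, a PF.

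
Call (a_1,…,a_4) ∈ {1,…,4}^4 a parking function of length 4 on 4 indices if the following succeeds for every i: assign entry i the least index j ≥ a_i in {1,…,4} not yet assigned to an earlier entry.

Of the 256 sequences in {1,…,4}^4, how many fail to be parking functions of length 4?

131

|PF| = (4−4+1)·(4+1)^(4−1) = 1×125 = 125 (Konheim–Weiss)
One tuple (4,2,4,4) → sorted (2,4,4,4): b_1=2>1, not a PF.
4^4 − 125 = 256 − 125 = 131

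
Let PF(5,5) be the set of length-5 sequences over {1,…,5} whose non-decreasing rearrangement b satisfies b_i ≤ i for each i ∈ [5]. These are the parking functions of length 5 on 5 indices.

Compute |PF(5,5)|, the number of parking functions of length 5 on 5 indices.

1296

#PF = (5+1−5)·(5+1)^{5−1} = 1 · 1296 = 1296 [KW]
E.g. (1,5,2,2,3) → sorted (1,2,2,3,5): b_i ≤ i ∀i, a PF.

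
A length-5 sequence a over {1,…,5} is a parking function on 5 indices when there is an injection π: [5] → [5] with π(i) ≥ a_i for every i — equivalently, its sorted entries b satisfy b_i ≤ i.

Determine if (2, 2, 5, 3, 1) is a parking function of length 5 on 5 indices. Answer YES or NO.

YES

Order a: b = (1, 2, 2, 3, 5).
  b_1=1 ≤ 1
  b_2=2 ≤ 2
  b_3=2 ≤ 3
  b_4=3 ≤ 4
  b_5=5 ≤ 5
All bounds hold ⇒ YES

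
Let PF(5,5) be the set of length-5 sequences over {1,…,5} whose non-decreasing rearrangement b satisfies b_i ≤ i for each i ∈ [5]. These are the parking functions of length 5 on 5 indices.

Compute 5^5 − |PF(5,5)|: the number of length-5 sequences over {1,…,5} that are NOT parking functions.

1829

Count = (5+1−5)·(5+1)^{5−1} = 1 · 1296 = 1296 (Pollak)
Example (3,1,5,5,4) → sorted (1,3,4,5,5): b_2=3>2, not a PF.
5^5 − 1296 = 3125 − 1296 = 1829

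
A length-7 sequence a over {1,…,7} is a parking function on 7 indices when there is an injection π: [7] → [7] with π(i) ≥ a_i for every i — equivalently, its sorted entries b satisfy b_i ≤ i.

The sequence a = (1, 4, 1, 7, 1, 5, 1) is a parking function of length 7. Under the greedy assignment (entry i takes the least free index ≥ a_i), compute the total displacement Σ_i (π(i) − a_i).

Σπ(i) = 1+…+7 = 28; Σa = 1+4+1+7+1+5+1 = 20; disp = 28−20 = 8.

8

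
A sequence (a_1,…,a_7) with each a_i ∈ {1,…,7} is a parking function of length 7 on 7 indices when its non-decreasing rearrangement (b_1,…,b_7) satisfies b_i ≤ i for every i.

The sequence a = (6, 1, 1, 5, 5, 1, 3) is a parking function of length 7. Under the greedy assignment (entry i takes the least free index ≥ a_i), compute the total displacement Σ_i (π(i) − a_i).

Σπ = 7·8/2 = 28 (π permutes [7]); Σa = 6+1+1+5+5+1+3 = 22; disp = 28−22 = 6.

6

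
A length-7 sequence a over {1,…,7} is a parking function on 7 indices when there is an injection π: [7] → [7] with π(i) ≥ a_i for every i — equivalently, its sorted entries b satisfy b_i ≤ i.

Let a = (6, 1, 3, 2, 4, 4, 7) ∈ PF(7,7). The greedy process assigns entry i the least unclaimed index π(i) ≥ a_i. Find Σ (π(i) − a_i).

Σπ = 7·8/2 = 28 (π permutes [7]); Σa = 6+1+3+2+4+4+7 = 27; disp = 28−27 = 1.

1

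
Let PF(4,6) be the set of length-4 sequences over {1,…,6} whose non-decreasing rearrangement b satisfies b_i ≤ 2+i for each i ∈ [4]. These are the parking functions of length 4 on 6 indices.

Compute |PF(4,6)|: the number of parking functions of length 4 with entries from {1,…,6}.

|PF(4,6)| = 3·7^3 = 3×343 = 1029 [KW]
Example (1,5,6,2) → sorted (1,2,5,6): b_i ≤ 2+i ∀i, a PF.

1029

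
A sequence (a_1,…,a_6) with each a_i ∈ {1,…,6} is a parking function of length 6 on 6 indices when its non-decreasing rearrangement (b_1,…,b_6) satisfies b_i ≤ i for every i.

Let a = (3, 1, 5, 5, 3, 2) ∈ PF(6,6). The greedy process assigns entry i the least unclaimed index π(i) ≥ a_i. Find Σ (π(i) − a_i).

2

Σπ(i) = 1+…+6 = 21; Σa = 3+1+5+5+3+2 = 19; disp = 21−19 = 2.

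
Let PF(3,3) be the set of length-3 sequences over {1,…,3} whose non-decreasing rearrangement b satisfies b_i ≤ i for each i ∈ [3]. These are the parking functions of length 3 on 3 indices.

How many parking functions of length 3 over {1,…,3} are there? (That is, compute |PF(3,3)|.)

16

#PF = (3−3+1)·(3+1)^(3−1) = 1 · 16 = 16 (Konheim–Weiss)
One tuple (1,2,3) → sorted (1,2,3): b_i ≤ i ∀i, a PF.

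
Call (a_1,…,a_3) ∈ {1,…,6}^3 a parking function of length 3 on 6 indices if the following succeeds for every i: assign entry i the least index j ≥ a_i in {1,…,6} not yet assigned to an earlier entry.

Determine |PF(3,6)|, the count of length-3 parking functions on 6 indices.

196

|PF(3,6)| = (6+1−3)·(6+1)^{3−1} = 4×49 = 196
Check (4,4,2) → sorted (2,4,4): b_i ≤ 3+i ∀i, a PF.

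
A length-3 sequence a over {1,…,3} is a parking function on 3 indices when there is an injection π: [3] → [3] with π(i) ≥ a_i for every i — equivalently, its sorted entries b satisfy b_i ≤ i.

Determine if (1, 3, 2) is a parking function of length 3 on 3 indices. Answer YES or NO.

Rearranged: b = (1, 2, 3).
  b_1=1 ≤ 1
  b_2=2 ≤ 2
  b_3=3 ≤ 3
All bounds hold ⇒ YES

YES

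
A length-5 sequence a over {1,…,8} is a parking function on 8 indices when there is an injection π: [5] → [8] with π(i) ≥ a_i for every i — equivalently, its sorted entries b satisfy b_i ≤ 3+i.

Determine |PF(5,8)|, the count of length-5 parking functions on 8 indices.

26244

Count = 4·9^4 = 4 · 6561 = 26244 [KW]
E.g. (1,5,4,3,5) → sorted (1,3,4,5,5): b_i ≤ 3+i ∀i, a PF.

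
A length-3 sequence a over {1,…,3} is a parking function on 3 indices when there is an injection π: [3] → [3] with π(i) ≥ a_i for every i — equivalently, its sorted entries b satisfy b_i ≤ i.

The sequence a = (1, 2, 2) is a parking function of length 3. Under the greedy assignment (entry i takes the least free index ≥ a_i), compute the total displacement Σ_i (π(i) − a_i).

1

Σπ(i) = 1+…+3 = 6; Σa = 1+2+2 = 5; disp = 6−5 = 1.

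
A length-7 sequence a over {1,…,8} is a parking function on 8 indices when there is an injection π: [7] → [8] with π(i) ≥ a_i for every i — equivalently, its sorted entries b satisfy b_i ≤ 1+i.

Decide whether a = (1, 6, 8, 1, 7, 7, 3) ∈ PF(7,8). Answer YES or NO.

Rearranged: b = (1, 1, 3, 6, 7, 7, 8).
  b_1=1 ≤ 2
  b_2=1 ≤ 3
  b_3=3 ≤ 4
  b_4=6 > 5
  fails at i=4 ⇒ NO

NO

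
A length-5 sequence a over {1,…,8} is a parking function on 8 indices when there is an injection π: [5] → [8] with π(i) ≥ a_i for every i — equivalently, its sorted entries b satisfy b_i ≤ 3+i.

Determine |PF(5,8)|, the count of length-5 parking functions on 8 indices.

Count = 4·9^4 = 4×6561 = 26244 [KW]
Example (1,3,5,2,8) → sorted (1,2,3,5,8): b_i ≤ 3+i ∀i, a PF.

26244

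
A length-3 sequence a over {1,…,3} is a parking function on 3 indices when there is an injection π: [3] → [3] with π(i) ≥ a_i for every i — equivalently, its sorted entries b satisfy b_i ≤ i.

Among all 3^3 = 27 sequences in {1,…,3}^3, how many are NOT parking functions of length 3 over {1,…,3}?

11

|PF| = (3+1−3)·(3+1)^{3−1} = 1 · 16 = 16 (Pollak)
Example (3,3,2) → sorted (2,3,3): b_1=2>1, not a PF.
Total 27; non-PF = 27−16 = 11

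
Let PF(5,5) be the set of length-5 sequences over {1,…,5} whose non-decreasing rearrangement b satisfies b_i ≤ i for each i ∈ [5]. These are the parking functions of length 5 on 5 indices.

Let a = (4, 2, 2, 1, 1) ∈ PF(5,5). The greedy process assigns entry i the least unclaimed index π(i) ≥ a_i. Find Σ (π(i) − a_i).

Σπ = 5·6/2 = 15 (π permutes [5]); Σa = 4+2+2+1+1 = 10; disp = 15−10 = 5.

5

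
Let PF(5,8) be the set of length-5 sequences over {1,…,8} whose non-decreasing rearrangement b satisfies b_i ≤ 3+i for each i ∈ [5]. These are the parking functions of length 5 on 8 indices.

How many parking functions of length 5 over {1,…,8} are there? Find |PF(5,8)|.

|PF(5,8)| = 4·9^4 = 4·6561 = 26244 (Pollak)
Example (5,4,4,3,1) → sorted (1,3,4,4,5): b_i ≤ 3+i ∀i, a PF.

26244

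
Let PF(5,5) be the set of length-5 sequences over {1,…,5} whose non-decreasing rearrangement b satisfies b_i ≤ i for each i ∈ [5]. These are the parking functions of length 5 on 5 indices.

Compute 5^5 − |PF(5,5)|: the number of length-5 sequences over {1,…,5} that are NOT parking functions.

Count = (6−5)·6^(5−1) = 1 · 1296 = 1296 [KW]
Example (2,2,2,4,5) → sorted (2,2,2,4,5): b_1=2>1, not a PF.
Total 3125; non-PF = 3125−1296 = 1829

1829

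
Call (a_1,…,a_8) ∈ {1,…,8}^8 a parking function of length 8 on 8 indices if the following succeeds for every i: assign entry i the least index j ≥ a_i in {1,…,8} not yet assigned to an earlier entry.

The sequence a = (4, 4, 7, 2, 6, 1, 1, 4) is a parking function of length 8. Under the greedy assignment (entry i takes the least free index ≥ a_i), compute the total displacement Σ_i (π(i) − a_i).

7

Σπ(i) = 1+…+8 = 36; Σa = 4+4+7+2+6+1+1+4 = 29; disp = 36−29 = 7.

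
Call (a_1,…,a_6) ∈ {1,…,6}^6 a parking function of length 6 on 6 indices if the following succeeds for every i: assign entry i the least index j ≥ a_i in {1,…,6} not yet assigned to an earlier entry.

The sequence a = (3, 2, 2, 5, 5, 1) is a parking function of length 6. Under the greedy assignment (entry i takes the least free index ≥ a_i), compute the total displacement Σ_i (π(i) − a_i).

3

Σπ(i) = 1+…+6 = 21; Σa = 3+2+2+5+5+1 = 18; disp = 21−18 = 3.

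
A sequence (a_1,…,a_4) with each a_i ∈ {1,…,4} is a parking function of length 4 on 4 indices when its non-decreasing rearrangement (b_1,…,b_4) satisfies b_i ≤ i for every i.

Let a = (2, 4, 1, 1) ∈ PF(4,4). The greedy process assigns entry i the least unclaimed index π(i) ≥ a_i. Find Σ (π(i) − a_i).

Σπ = 10 ({1..4} each once); Σa = 2+4+1+1 = 8; disp = 10−8 = 2.

2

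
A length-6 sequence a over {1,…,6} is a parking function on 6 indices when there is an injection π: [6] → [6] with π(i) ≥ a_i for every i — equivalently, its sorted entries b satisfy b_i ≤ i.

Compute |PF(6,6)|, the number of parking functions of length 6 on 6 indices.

#PF = (6+1−6)·(6+1)^{6−1} = 1×16807 = 16807 (Konheim–Weiss)
Check (1,4,1,6,5,2) → sorted (1,1,2,4,5,6): b_i ≤ i ∀i, a PF.

16807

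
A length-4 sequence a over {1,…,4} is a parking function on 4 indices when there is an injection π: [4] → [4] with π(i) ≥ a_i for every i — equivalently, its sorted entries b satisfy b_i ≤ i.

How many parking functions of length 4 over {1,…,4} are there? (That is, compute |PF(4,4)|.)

125

|PF(4,4)| = (4−4+1)·(4+1)^(4−1) = 1×125 = 125 (Pollak)
E.g. (3,2,1,1) → sorted (1,1,2,3): b_i ≤ i ∀i, a PF.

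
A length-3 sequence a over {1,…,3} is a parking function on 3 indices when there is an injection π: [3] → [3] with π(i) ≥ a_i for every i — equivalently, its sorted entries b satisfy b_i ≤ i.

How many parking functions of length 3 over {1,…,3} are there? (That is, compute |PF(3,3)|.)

#PF = 1·4^2 = 1×16 = 16 (Konheim–Weiss)
Example (1,1,2) → sorted (1,1,2): b_i ≤ i ∀i, a PF.

16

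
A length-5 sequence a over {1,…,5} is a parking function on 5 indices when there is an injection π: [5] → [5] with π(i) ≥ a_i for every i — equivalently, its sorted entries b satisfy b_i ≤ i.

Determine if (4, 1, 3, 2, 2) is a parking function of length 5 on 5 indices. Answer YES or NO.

YES

Sorted: b = (1, 2, 2, 3, 4).
  b_1=1 ≤ 1
  b_2=2 ≤ 2
  b_3=2 ≤ 3
  b_4=3 ≤ 4
  b_5=4 ≤ 5
All bounds hold ⇒ YES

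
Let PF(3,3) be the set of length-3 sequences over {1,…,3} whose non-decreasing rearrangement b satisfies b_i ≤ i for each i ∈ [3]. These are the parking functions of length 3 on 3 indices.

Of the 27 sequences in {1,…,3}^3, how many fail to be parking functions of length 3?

11

Count = 1·4^2 = 1×16 = 16 (Pollak)
One tuple (2,2,3) → sorted (2,2,3): b_1=2>1, not a PF.
So 27 − 16 = 11 fail.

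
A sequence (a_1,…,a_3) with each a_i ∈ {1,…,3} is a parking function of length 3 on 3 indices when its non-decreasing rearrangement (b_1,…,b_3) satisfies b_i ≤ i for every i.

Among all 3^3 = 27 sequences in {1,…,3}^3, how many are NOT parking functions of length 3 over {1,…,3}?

11

|PF| = (4−3)·4^(3−1) = 1·16 = 16 [KW]
E.g. (3,3,3) → sorted (3,3,3): b_1=3>1, not a PF.
So 27 − 16 = 11 fail.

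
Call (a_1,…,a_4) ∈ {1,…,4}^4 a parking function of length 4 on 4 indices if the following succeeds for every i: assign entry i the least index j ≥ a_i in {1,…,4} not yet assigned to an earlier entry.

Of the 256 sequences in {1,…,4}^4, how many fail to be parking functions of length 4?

|PF| = (4−4+1)·(4+1)^(4−1) = 1×125 = 125 (Pollak)
E.g. (2,3,4,3) → sorted (2,3,3,4): b_1=2>1, not a PF.
So 256 − 125 = 131 fail.

131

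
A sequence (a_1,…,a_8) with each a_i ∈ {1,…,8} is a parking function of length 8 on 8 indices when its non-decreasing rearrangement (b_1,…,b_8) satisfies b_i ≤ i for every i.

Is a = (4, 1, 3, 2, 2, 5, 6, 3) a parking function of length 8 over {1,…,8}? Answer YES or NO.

YES

Rearranged: b = (1, 2, 2, 3, 3, 4, 5, 6).
  b_1=1 ≤ 1
  b_2=2 ≤ 2
  b_3=2 ≤ 3
  b_4=3 ≤ 4
  b_5=3 ≤ 5
  b_6=4 ≤ 6
  b_7=5 ≤ 7
  b_8=6 ≤ 8
All bounds hold ⇒ YES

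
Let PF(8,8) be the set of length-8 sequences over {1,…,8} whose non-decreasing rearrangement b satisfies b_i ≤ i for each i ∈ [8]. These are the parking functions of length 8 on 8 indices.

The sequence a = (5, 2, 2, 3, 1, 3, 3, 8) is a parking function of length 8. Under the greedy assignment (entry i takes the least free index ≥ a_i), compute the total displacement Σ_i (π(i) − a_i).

9

Σπ(i) = 1+…+8 = 36; Σa = 5+2+2+3+1+3+3+8 = 27; disp = 36−27 = 9.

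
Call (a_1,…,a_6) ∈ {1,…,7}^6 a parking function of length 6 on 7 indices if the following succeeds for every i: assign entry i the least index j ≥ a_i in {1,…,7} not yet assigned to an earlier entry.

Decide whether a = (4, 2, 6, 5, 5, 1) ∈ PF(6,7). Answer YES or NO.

YES

Rearranged: b = (1, 2, 4, 5, 5, 6).
  b_1=1 ≤ 2
  b_2=2 ≤ 3
  b_3=4 ≤ 4
  b_4=5 ≤ 5
  b_5=5 ≤ 6
  b_6=6 ≤ 7
All bounds hold ⇒ YES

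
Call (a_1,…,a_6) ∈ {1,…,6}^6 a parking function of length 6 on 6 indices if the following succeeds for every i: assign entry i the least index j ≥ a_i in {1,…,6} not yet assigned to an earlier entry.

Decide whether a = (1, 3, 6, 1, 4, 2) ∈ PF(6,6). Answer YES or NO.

Order a: b = (1, 1, 2, 3, 4, 6).
  b_1=1 ≤ 1
  b_2=1 ≤ 2
  b_3=2 ≤ 3
  b_4=3 ≤ 4
  b_5=4 ≤ 5
  b_6=6 ≤ 6
All bounds hold ⇒ YES

YES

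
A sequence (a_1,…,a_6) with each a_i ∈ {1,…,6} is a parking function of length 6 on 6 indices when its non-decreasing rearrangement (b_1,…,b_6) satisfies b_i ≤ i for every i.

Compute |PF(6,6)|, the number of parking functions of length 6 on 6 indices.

16807

Count = (6−6+1)·(6+1)^(6−1) = 1·16807 = 16807 [KW]
E.g. (1,2,4,1,2,3) → sorted (1,1,2,2,3,4): b_i ≤ i ∀i, a PF.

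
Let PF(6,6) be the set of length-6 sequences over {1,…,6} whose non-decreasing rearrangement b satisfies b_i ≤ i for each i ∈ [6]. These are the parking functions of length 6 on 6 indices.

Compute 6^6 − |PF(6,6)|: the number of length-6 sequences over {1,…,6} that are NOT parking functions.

29849

Count = 1·7^5 = 1·16807 = 16807 [KW]
One tuple (4,6,6,3,6,6) → sorted (3,4,6,6,6,6): b_1=3>1, not a PF.
6^6 − 16807 = 46656 − 16807 = 29849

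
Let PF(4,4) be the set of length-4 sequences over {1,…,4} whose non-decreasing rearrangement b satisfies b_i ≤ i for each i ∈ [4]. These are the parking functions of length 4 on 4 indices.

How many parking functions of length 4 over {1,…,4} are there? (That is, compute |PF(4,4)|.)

125

Count = (5−4)·5^(4−1) = 1·125 = 125 [KW]
Check (2,4,1,3) → sorted (1,2,3,4): b_i ≤ i ∀i, a PF.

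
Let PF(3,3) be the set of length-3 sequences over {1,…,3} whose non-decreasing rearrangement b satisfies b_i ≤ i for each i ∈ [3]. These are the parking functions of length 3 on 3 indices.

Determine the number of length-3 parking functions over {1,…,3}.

16

#PF = 1·4^2 = 1 · 16 = 16 (Konheim–Weiss)
Check (1,2,2) → sorted (1,2,2): b_i ≤ i ∀i, a PF.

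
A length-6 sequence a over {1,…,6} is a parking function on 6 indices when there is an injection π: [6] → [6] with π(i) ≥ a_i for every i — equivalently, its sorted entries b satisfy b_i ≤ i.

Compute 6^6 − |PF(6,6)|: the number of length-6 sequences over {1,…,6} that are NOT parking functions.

29849

Count = (6−6+1)·(6+1)^(6−1) = 1×16807 = 16807 [KW]
One tuple (6,6,6,1,3,6) → sorted (1,3,6,6,6,6): b_2=3>2, not a PF.
So 46656 − 16807 = 29849 fail.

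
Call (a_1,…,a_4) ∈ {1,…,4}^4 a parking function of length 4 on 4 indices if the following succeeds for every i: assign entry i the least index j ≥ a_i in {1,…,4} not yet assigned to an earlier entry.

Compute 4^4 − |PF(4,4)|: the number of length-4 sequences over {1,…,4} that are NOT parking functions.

|PF(4,4)| = (4−4+1)·(4+1)^(4−1) = 1×125 = 125
Example (4,3,2,4) → sorted (2,3,4,4): b_1=2>1, not a PF.
Total 256; non-PF = 256−125 = 131

131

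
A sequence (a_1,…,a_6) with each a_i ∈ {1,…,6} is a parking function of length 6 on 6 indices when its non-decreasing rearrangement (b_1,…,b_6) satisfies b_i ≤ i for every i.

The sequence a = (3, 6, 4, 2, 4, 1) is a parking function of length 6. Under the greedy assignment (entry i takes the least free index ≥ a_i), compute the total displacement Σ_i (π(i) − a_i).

Σπ(i) = 1+…+6 = 21; Σa = 3+6+4+2+4+1 = 20; disp = 21−20 = 1.

1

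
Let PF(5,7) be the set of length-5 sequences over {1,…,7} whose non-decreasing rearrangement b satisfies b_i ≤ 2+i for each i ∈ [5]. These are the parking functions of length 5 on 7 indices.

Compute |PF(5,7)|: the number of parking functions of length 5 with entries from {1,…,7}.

Count = 3·8^4 = 3 · 4096 = 12288 (Konheim–Weiss)
Example (6,1,4,1,2) → sorted (1,1,2,4,6): b_i ≤ 2+i ∀i, a PF.

12288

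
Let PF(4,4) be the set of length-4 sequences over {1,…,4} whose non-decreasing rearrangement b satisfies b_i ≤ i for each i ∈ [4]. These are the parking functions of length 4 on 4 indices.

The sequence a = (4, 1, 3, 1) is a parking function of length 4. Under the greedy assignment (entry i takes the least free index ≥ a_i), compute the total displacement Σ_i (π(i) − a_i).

Σπ(i) = 1+…+4 = 10; Σa = 4+1+3+1 = 9; disp = 10−9 = 1.

1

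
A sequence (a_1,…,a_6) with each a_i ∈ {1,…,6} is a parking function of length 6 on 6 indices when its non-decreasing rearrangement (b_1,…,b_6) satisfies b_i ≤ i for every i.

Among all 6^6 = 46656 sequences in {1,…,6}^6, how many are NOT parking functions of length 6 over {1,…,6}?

#PF = (7−6)·7^(6−1) = 1×16807 = 16807 [KW]
Example (4,4,6,5,3,1) → sorted (1,3,4,4,5,6): b_2=3>2, not a PF.
6^6 − 16807 = 46656 − 16807 = 29849

29849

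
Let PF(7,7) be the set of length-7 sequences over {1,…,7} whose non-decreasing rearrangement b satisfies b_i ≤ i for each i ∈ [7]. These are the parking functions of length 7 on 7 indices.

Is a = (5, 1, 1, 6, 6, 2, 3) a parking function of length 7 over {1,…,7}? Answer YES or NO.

YES

Sorted: b = (1, 1, 2, 3, 5, 6, 6).
  b_1=1 ≤ 1
  b_2=1 ≤ 2
  b_3=2 ≤ 3
  b_4=3 ≤ 4
  b_5=5 ≤ 5
  b_6=6 ≤ 6
  b_7=6 ≤ 7
All bounds hold ⇒ YES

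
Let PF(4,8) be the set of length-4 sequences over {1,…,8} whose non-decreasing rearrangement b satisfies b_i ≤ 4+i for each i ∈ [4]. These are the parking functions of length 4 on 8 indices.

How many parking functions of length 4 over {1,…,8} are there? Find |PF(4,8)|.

Count = (9−4)·9^(4−1) = 5×729 = 3645
E.g. (5,8,5,1) → sorted (1,5,5,8): b_i ≤ 4+i ∀i, a PF.

3645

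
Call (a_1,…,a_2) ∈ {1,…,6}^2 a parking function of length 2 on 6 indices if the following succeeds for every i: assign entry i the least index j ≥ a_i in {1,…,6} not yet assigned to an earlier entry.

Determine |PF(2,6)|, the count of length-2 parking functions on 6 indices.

35

|PF| = (6+1−2)·(6+1)^{2−1} = 5 · 7 = 35
One tuple (4,2) → sorted (2,4): b_i ≤ 4+i ∀i, a PF.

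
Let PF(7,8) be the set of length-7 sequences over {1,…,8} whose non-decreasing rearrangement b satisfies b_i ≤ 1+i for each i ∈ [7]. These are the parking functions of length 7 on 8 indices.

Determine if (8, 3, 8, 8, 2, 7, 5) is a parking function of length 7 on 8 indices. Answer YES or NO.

Rearranged: b = (2, 3, 5, 7, 8, 8, 8).
  b_1=2 ≤ 2
  b_2=3 ≤ 3
  b_3=5 > 4
  fails at i=3 ⇒ NO

NO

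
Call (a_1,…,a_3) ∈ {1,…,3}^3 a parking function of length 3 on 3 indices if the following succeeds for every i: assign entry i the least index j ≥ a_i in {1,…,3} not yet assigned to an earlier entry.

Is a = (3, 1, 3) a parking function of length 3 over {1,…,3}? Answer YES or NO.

Sorted: b = (1, 3, 3).
  b_1=1 ≤ 1
  b_2=3 > 2
  fails at i=2 ⇒ NO

NO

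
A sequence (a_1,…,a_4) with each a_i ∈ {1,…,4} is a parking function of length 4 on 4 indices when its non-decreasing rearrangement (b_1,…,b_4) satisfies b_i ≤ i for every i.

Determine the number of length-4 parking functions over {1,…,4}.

125

|PF| = 1·5^3 = 1 · 125 = 125 (Konheim–Weiss)
E.g. (3,1,2,4) → sorted (1,2,3,4): b_i ≤ i ∀i, a PF.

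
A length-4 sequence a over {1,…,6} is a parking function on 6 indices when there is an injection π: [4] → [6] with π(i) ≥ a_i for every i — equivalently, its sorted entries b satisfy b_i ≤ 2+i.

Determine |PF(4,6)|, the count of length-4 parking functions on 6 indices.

1029

#PF = 3·7^3 = 3 · 343 = 1029 (Konheim–Weiss)
E.g. (2,1,1,6) → sorted (1,1,2,6): b_i ≤ 2+i ∀i, a PF.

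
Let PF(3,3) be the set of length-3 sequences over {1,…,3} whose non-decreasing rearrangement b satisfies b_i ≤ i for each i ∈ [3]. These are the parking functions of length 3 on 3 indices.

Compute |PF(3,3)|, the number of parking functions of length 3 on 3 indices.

Count = (3−3+1)·(3+1)^(3−1) = 1·16 = 16 (Konheim–Weiss)
Example (1,2,3) → sorted (1,2,3): b_i ≤ i ∀i, a PF.

16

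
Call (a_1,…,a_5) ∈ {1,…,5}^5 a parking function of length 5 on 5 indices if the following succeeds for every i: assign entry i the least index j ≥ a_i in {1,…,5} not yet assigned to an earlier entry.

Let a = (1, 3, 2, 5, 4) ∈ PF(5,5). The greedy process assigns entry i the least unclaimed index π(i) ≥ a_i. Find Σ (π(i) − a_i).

Σπ(i) = 1+…+5 = 15; Σa = 1+3+2+5+4 = 15; disp = 15−15 = 0.

0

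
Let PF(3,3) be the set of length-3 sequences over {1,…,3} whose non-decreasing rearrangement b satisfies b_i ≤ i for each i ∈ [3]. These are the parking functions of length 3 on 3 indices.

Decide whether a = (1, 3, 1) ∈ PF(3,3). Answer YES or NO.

YES

Rearranged: b = (1, 1, 3).
  b_1=1 ≤ 1
  b_2=1 ≤ 2
  b_3=3 ≤ 3
All bounds hold ⇒ YES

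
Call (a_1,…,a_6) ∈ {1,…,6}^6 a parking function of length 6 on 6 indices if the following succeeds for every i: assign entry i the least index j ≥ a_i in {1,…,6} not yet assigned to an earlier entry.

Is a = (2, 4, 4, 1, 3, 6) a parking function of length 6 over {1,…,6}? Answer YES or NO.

YES

Order a: b = (1, 2, 3, 4, 4, 6).
  b_1=1 ≤ 1
  b_2=2 ≤ 2
  b_3=3 ≤ 3
  b_4=4 ≤ 4
  b_5=4 ≤ 5
  b_6=6 ≤ 6
All bounds hold ⇒ YES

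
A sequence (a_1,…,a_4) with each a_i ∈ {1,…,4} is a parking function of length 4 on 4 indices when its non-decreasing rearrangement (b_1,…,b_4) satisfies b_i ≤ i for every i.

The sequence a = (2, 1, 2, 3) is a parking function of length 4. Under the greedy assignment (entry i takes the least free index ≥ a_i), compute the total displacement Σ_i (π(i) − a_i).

2

Σπ = 4·5/2 = 10 (π permutes [4]); Σa = 2+1+2+3 = 8; disp = 10−8 = 2.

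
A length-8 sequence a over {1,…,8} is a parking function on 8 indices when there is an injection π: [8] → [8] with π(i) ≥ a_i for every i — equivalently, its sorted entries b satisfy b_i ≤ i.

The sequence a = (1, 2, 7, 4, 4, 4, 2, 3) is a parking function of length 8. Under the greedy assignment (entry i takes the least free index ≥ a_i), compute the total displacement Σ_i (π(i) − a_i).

Σπ(i) = 1+…+8 = 36; Σa = 1+2+7+4+4+4+2+3 = 27; disp = 36−27 = 9.

9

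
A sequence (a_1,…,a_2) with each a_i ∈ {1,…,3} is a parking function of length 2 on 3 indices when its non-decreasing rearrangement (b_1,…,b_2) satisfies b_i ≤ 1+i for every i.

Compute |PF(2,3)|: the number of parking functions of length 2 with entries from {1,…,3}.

8

Count = (3−2+1)·(3+1)^(2−1) = 2 · 4 = 8 (Konheim–Weiss)
E.g. (1,2) → sorted (1,2): b_i ≤ 1+i ∀i, a PF.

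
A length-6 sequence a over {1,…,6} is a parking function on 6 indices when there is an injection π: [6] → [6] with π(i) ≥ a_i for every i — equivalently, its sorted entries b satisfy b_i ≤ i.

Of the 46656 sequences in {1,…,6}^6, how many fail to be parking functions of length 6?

|PF(6,6)| = (6+1−6)·(6+1)^{6−1} = 1×16807 = 16807 [KW]
Example (6,2,5,6,6,5) → sorted (2,5,5,6,6,6): b_1=2>1, not a PF.
Total 46656; non-PF = 46656−16807 = 29849

29849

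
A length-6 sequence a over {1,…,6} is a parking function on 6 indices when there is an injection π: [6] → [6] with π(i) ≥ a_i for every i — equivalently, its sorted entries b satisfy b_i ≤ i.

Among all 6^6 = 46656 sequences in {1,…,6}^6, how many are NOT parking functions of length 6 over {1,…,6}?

Count = (6+1−6)·(6+1)^{6−1} = 1·16807 = 16807 [KW]
E.g. (4,5,5,6,4,3) → sorted (3,4,4,5,5,6): b_1=3>1, not a PF.
6^6 − 16807 = 46656 − 16807 = 29849

29849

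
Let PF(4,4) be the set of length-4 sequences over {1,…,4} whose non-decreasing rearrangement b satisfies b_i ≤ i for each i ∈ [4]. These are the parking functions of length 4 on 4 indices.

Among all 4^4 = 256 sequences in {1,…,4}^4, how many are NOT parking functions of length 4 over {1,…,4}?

131

Count = (4+1−4)·(4+1)^{4−1} = 1 · 125 = 125 [KW]
E.g. (4,2,3,3) → sorted (2,3,3,4): b_1=2>1, not a PF.
So 256 − 125 = 131 fail.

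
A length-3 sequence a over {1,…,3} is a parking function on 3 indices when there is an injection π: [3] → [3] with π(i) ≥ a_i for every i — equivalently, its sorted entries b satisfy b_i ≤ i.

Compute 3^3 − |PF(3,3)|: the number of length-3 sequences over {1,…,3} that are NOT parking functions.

|PF| = (4−3)·4^(3−1) = 1·16 = 16 (Pollak)
Example (2,2,3) → sorted (2,2,3): b_1=2>1, not a PF.
So 27 − 16 = 11 fail.

11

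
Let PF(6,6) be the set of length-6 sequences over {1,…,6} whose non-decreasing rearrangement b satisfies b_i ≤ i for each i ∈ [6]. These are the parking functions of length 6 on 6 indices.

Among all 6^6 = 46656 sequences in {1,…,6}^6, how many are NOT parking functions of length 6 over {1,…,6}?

29849

Count = 1·7^5 = 1 · 16807 = 16807 (Konheim–Weiss)
Check (6,6,6,5,6,4) → sorted (4,5,6,6,6,6): b_1=4>1, not a PF.
So 46656 − 16807 = 29849 fail.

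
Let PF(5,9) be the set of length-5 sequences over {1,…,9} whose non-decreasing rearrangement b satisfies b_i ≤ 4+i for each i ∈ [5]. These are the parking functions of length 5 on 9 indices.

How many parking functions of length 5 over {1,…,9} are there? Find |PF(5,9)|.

50000

Count = 5·10^4 = 5 · 10000 = 50000 [KW]
E.g. (6,5,6,1,1) → sorted (1,1,5,6,6): b_i ≤ 4+i ∀i, a PF.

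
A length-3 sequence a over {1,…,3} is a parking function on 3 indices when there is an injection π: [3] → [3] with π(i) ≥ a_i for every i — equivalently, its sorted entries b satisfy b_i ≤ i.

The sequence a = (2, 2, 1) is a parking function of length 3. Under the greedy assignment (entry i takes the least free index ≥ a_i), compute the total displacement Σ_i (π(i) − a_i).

1

Σπ = 3·4/2 = 6 (π permutes [3]); Σa = 2+2+1 = 5; disp = 6−5 = 1.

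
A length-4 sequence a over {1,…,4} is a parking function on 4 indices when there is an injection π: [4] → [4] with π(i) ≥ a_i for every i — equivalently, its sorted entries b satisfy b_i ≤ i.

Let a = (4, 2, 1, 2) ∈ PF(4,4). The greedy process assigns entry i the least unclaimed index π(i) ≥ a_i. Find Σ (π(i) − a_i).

Σπ = 10 ({1..4} each once); Σa = 4+2+1+2 = 9; disp = 10−9 = 1.

1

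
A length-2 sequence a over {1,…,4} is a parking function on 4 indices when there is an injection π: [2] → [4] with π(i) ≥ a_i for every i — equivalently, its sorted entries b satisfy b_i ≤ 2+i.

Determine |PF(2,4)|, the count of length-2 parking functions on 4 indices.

15

Count = (4+1−2)·(4+1)^{2−1} = 3·5 = 15 (Pollak)
E.g. (4,1) → sorted (1,4): b_i ≤ 2+i ∀i, a PF.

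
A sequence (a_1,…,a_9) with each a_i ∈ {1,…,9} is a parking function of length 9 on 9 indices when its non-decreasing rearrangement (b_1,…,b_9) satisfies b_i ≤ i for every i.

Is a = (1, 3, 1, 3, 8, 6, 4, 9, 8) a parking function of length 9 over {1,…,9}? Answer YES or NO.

NO

Sorted: b = (1, 1, 3, 3, 4, 6, 8, 8, 9).
  b_1=1 ≤ 1
  b_2=1 ≤ 2
  b_3=3 ≤ 3
  b_4=3 ≤ 4
  b_5=4 ≤ 5
  b_6=6 ≤ 6
  b_7=8 > 7
  fails at i=7 ⇒ NO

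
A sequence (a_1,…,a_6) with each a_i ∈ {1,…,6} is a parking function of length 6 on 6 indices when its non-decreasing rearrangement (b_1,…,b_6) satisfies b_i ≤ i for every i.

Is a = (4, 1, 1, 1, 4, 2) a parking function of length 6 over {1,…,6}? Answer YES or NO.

Order a: b = (1, 1, 1, 2, 4, 4).
  b_1=1 ≤ 1
  b_2=1 ≤ 2
  b_3=1 ≤ 3
  b_4=2 ≤ 4
  b_5=4 ≤ 5
  b_6=4 ≤ 6
All bounds hold ⇒ YES

YES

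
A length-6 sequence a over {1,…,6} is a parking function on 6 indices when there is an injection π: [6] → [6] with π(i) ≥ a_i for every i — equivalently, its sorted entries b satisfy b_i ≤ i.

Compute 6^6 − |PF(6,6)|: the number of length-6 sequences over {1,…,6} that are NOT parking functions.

#PF = (7−6)·7^(6−1) = 1×16807 = 16807 [KW]
Check (2,4,2,6,6,6) → sorted (2,2,4,6,6,6): b_1=2>1, not a PF.
So 46656 − 16807 = 29849 fail.

29849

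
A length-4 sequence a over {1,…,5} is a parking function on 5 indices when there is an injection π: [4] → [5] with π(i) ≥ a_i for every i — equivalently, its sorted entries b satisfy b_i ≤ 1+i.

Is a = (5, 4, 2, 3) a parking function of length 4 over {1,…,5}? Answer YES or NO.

Order a: b = (2, 3, 4, 5).
  b_1=2 ≤ 2
  b_2=3 ≤ 3
  b_3=4 ≤ 4
  b_4=5 ≤ 5
All bounds hold ⇒ YES

YES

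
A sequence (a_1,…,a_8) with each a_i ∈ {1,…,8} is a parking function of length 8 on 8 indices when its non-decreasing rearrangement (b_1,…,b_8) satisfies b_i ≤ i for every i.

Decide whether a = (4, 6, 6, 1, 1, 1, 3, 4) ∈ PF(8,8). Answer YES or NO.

Rearranged: b = (1, 1, 1, 3, 4, 4, 6, 6).
  b_1=1 ≤ 1
  b_2=1 ≤ 2
  b_3=1 ≤ 3
  b_4=3 ≤ 4
  b_5=4 ≤ 5
  b_6=4 ≤ 6
  b_7=6 ≤ 7
  b_8=6 ≤ 8
All bounds hold ⇒ YES

YES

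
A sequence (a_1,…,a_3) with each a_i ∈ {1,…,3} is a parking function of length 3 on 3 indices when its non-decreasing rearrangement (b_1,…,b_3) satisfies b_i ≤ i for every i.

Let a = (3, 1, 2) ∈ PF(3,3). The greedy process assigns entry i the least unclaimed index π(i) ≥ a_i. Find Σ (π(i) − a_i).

0

Σπ = 6 ({1..3} each once); Σa = 3+1+2 = 6; disp = 6−6 = 0.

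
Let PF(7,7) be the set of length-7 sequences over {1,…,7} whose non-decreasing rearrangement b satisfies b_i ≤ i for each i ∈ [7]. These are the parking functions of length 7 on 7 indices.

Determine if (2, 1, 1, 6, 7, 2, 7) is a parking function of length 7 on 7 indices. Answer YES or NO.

Order a: b = (1, 1, 2, 2, 6, 7, 7).
  b_1=1 ≤ 1
  b_2=1 ≤ 2
  b_3=2 ≤ 3
  b_4=2 ≤ 4
  b_5=6 > 5
  fails at i=5 ⇒ NO

NO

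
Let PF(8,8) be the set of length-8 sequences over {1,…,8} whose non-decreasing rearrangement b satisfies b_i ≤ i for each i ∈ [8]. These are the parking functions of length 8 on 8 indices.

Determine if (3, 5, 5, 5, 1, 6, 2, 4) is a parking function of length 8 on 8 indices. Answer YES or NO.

Rearranged: b = (1, 2, 3, 4, 5, 5, 5, 6).
  b_1=1 ≤ 1
  b_2=2 ≤ 2
  b_3=3 ≤ 3
  b_4=4 ≤ 4
  b_5=5 ≤ 5
  b_6=5 ≤ 6
  b_7=5 ≤ 7
  b_8=6 ≤ 8
All bounds hold ⇒ YES

YES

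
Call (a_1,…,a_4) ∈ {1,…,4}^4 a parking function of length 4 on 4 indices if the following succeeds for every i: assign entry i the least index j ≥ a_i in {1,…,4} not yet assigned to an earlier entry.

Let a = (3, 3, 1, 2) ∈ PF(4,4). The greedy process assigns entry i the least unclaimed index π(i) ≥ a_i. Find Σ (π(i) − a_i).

Σπ(i) = 1+…+4 = 10; Σa = 3+3+1+2 = 9; disp = 10−9 = 1.

1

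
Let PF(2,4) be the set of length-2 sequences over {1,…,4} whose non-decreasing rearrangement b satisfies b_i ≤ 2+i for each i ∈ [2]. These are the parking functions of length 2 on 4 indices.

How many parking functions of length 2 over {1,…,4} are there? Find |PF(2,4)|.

Count = (4−2+1)·(4+1)^(2−1) = 3×5 = 15
E.g. (3,1) → sorted (1,3): b_i ≤ 2+i ∀i, a PF.

15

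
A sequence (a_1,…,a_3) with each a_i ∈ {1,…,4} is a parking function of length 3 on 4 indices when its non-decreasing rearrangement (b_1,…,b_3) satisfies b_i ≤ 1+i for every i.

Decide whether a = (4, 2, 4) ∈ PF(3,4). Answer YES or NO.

NO

Rearranged: b = (2, 4, 4).
  b_1=2 ≤ 2
  b_2=4 > 3
  fails at i=2 ⇒ NO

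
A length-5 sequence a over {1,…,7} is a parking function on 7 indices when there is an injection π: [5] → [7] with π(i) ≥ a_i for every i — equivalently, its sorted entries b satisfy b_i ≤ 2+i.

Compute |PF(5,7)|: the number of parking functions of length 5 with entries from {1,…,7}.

#PF = (7−5+1)·(7+1)^(5−1) = 3×4096 = 12288 [KW]
E.g. (1,4,6,6,5) → sorted (1,4,5,6,6): b_i ≤ 2+i ∀i, a PF.

12288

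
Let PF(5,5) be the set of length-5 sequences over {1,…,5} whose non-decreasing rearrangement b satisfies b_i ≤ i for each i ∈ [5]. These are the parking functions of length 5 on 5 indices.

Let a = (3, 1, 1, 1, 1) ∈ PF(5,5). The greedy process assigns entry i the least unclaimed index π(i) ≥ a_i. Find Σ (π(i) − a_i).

Σπ = 15 ({1..5} each once); Σa = 3+1+1+1+1 = 7; disp = 15−7 = 8.

8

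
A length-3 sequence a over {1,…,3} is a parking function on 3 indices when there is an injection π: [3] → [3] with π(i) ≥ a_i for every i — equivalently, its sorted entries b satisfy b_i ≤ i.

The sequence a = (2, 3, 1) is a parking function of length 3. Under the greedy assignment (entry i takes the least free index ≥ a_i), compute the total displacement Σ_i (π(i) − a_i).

Σπ = 3·4/2 = 6 (π permutes [3]); Σa = 2+3+1 = 6; disp = 6−6 = 0.

0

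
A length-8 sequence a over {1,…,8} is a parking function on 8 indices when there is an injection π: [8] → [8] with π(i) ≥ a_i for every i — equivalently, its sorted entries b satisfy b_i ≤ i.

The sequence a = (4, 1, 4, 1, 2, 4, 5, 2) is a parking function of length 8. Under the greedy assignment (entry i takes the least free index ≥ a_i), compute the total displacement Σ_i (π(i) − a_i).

13

Σπ = 8·9/2 = 36 (π permutes [8]); Σa = 4+1+4+1+2+4+5+2 = 23; disp = 36−23 = 13.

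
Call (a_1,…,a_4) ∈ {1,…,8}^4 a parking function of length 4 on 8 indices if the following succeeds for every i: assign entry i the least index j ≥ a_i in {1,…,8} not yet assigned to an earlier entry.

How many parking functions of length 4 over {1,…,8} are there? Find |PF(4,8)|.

#PF = (8+1−4)·(8+1)^{4−1} = 5·729 = 3645 (Pollak)
One tuple (1,3,3,7) → sorted (1,3,3,7): b_i ≤ 4+i ∀i, a PF.

3645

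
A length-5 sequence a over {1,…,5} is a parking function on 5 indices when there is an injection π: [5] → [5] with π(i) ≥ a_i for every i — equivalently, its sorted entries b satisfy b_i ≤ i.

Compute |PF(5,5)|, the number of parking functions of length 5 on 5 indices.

1296

#PF = (6−5)·6^(5−1) = 1×1296 = 1296 (Pollak)
Check (3,1,2,2,5) → sorted (1,2,2,3,5): b_i ≤ i ∀i, a PF.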